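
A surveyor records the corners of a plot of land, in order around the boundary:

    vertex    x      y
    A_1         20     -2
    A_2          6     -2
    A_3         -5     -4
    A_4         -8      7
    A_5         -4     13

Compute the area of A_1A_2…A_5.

228.5

Apply the shoelace (surveyor's) formula: 2A = Σ (x_i·y_{i+1} − x_{i+1}·y_i), indices taken mod 5.
Cross-terms: -28, -34, -67, -76, -252  ⇒  Σ = -457
Area = |Σ|/2 = 228.5.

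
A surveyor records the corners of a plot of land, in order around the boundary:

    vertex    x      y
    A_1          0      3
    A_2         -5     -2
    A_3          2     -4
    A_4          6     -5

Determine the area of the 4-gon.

35.5

Apply the shoelace (surveyor's) formula: 2A = Σ (x_i·y_{i+1} − x_{i+1}·y_i), indices taken mod 4.
Cross-terms: 15, 24, 14, 18  ⇒  Σ = 71
Area = |Σ|/2 = 35.5.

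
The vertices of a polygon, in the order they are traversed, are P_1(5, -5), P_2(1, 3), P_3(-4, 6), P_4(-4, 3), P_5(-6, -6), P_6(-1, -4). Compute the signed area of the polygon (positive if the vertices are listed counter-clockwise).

Apply the surveyor's formula: 2A = Σ (x_i·y_{i+1} − x_{i+1}·y_i), indices taken mod 6.
Cross-terms: 20, 18, 12, 42, 18, 25  ⇒  Σ = 135
Signed area = Σ/2 = 67.5 (positive ⇒ counter-clockwise traversal).

67.5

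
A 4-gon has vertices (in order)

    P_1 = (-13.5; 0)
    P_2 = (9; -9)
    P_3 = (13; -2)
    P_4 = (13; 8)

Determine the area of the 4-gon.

229.25

Σ = (121.5) + (99) + (130) + (108) = 458.5
Area = |Σ|/2 = 229.25.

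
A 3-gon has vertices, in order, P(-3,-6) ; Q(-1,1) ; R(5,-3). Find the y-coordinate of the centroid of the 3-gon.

-8/3

Apply the shoelace formula. First the cross-terms c_i = x_i·y_{i+1} − x_{i+1}·y_i:
  -9, -2, -39  ⇒  2A = -50, A = -25.
Then Σ (y_i + y_{i+1})·c_i = 400, so ȳ = 400 / (6·(-25)) = -8/3.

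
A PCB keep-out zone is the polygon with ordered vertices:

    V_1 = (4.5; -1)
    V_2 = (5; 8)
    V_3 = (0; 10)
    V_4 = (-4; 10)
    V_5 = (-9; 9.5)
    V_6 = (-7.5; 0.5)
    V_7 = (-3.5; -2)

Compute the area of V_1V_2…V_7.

Apply the shoelace (surveyor's) formula: 2A = Σ (x_i·y_{i+1} − x_{i+1}·y_i), indices taken mod 7.
V_1→V_2: (4.5)(8) − (5)(-1) = 41
V_2→V_3: (5)(10) − (0)(8) = 50
V_3→V_4: (0)(10) − (-4)(10) = 40
V_4→V_5: (-4)(9.5) − (-9)(10) = 52
V_5→V_6: (-9)(0.5) − (-7.5)(9.5) = 66.75
V_6→V_7: (-7.5)(-2) − (-3.5)(0.5) = 16.75
V_7→V_1: (-3.5)(-1) − (4.5)(-2) = 12.5
Σ = 279
Area = |Σ|/2 = 139.5.

139.5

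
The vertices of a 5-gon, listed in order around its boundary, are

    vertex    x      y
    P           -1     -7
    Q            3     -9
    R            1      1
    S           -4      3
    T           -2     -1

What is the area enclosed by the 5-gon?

Apply the surveyor's formula: 2A = Σ (x_i·y_{i+1} − x_{i+1}·y_i), indices taken mod 5.
Σ = (30) + (12) + (7) + (10) + (13) = 72
Area = |Σ|/2 = 36.

36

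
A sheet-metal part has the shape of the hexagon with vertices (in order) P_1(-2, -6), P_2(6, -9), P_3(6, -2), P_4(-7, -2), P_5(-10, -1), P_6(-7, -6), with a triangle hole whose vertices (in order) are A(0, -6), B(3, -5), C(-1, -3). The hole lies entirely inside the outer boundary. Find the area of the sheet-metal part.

65

Outer boundary:
Apply the surveyor's formula: 2A = Σ (x_i·y_{i+1} − x_{i+1}·y_i), indices taken mod 6.
Σ = (54) + (42) + (-26) + (-13) + (53) + (30) = 140
Area = |Σ|/2 = 70.
Hole:
A→B: (0)(-5) − (3)(-6) = 18
B→C: (3)(-3) − (-1)(-5) = -14
C→A: (-1)(-6) − (0)(-3) = 6
Σ = 10
Area = |Σ|/2 = 5.
Net area = 70 − 5 = 65.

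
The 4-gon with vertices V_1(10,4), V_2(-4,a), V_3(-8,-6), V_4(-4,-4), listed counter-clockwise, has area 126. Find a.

10

Write out the shoelace sum; only the two edges meeting at V_2 involve a:
2·Area = [(10·a − (-4)·4) + ((-4)·(-6) − (-8)·a)] + 32
       = 18·a + 72 = 252
⇒ a = 10.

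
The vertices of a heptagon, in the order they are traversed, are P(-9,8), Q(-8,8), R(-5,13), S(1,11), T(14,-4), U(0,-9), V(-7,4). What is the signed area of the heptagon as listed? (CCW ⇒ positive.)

P→Q: (-9)(8) − (-8)(8) = -8
Q→R: (-8)(13) − (-5)(8) = -64
R→S: (-5)(11) − (1)(13) = -68
S→T: (1)(-4) − (14)(11) = -158
T→U: (14)(-9) − (0)(-4) = -126
U→V: (0)(4) − (-7)(-9) = -63
V→P: (-7)(8) − (-9)(4) = -20
Σ = -507
Signed area = Σ/2 = -253.5 (negative ⇒ clockwise traversal).

-253.5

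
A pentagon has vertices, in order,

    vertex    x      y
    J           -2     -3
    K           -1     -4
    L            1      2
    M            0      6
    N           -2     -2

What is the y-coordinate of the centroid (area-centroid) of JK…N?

47/81

Apply Gauss's area formula. First the cross-terms c_i = x_i·y_{i+1} − x_{i+1}·y_i:
  5, 2, 6, 12, 2  ⇒  2A = 27, A = 13.5.
Then Σ (y_i + y_{i+1})·c_i = 47, so ȳ = 47 / (6·13.5) = 47/81.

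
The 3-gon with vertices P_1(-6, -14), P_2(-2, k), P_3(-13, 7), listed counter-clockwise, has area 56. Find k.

-10

Write out the shoelace sum; only the two edges meeting at P_2 involve k:
2·Area = [((-6)·k − (-2)·(-14)) + ((-2)·7 − (-13)·k)] + 224
       = 7·k + 182 = 112
⇒ k = -10.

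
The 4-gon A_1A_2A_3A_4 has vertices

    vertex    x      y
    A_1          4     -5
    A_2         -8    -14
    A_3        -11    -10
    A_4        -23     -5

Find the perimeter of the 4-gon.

60

|A_1A_2| = √((-12)² + (-9)²) = √225 = 15
|A_2A_3| = √((-3)² + (4)²) = √25 = 5
|A_3A_4| = √((-12)² + (5)²) = √169 = 13
|A_4A_1| = √((27)² + (0)²) = √729 = 27
Perimeter = 15 + 5 + 13 + 27 = 60.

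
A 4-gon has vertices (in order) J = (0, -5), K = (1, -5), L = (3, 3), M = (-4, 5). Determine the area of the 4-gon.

Apply the shoelace (surveyor's) formula: 2A = Σ (x_i·y_{i+1} − x_{i+1}·y_i), indices taken mod 4.
Σ = (5) + (18) + (27) + (20) = 70
Area = |Σ|/2 = 35.

35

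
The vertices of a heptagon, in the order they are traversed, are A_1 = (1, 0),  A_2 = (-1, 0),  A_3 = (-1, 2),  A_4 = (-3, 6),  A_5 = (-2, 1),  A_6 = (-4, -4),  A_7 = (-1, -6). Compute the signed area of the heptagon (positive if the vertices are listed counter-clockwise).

Apply the shoelace (surveyor's) formula: 2A = Σ (x_i·y_{i+1} − x_{i+1}·y_i), indices taken mod 7.
Σ = (0) + (-2) + (0) + (9) + (12) + (20) + (6) = 45
Signed area = Σ/2 = 22.5 (positive ⇒ counter-clockwise traversal).

22.5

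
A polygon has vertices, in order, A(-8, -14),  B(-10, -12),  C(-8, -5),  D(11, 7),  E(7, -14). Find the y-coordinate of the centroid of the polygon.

-1025/168

Apply Gauss's area formula. First the cross-terms c_i = x_i·y_{i+1} − x_{i+1}·y_i:
  -44, -46, -1, -203, -210  ⇒  2A = -504, A = -252.
Then Σ (y_i + y_{i+1})·c_i = 9225, so ȳ = 9225 / (6·(-252)) = -1025/168.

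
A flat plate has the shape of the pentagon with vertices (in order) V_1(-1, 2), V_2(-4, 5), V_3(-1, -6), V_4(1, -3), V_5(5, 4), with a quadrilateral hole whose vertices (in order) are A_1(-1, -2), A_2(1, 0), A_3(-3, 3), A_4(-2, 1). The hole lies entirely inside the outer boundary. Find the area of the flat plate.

30.5

Outer boundary:
Apply the surveyor's formula: 2A = Σ (x_i·y_{i+1} − x_{i+1}·y_i), indices taken mod 5.
Σ = (3) + (29) + (9) + (19) + (14) = 74
Area = |Σ|/2 = 37.
Hole:
Apply the shoelace (surveyor's) formula: 2A = Σ (x_i·y_{i+1} − x_{i+1}·y_i), indices taken mod 4.
Cross-terms: 2, 3, 3, 5  ⇒  Σ = 13
Area = |Σ|/2 = 6.5.
Net area = 37 − 6.5 = 30.5.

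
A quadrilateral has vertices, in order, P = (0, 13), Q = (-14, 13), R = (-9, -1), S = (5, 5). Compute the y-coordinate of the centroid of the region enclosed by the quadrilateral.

Apply Gauss's area formula. First the cross-terms c_i = x_i·y_{i+1} − x_{i+1}·y_i:
  182, 131, -40, 65  ⇒  2A = 338, A = 169.
Then Σ (y_i + y_{i+1})·c_i = 7314, so ȳ = 7314 / (6·169) = 1219/169.

1219/169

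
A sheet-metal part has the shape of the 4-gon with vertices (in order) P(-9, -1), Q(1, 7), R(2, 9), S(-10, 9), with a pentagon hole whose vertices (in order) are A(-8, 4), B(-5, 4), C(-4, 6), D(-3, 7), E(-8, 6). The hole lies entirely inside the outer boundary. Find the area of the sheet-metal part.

Outer boundary:
Apply the shoelace (surveyor's) formula: 2A = Σ (x_i·y_{i+1} − x_{i+1}·y_i), indices taken mod 4.
Σ = (-62) + (-5) + (108) + (91) = 132
Area = |Σ|/2 = 66.
Hole:
Apply the shoelace formula: 2A = Σ (x_i·y_{i+1} − x_{i+1}·y_i), indices taken mod 5.
Σ = (-12) + (-14) + (-10) + (38) + (16) = 18
Area = |Σ|/2 = 9.
Net area = 66 − 9 = 57.

57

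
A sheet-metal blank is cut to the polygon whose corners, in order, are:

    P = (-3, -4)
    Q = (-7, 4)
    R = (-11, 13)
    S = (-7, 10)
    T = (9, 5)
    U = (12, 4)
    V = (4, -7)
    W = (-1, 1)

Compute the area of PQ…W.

175.5

Apply the shoelace formula: 2A = Σ (x_i·y_{i+1} − x_{i+1}·y_i), indices taken mod 8.
P→Q: (-3)(4) − (-7)(-4) = -40
Q→R: (-7)(13) − (-11)(4) = -47
R→S: (-11)(10) − (-7)(13) = -19
S→T: (-7)(5) − (9)(10) = -125
T→U: (9)(4) − (12)(5) = -24
U→V: (12)(-7) − (4)(4) = -100
V→W: (4)(1) − (-1)(-7) = -3
W→P: (-1)(-4) − (-3)(1) = 7
Σ = -351
Area = |Σ|/2 = 175.5.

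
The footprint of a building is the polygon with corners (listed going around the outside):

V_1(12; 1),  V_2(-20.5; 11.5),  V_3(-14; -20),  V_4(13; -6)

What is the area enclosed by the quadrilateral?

Σ = (158.5) + (571) + (344) + (85) = 1158.5
Area = |Σ|/2 = 579.25.

579.25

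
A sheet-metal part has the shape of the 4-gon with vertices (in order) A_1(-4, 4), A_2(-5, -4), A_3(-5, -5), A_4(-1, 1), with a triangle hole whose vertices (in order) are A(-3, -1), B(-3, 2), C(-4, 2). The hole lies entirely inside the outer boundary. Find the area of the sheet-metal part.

Outer boundary:
Apply the surveyor's formula: 2A = Σ (x_i·y_{i+1} − x_{i+1}·y_i), indices taken mod 4.
Cross-terms: 36, 5, -10, 0  ⇒  Σ = 31
Area = |Σ|/2 = 15.5.
Hole:
Apply Gauss's area formula: 2A = Σ (x_i·y_{i+1} − x_{i+1}·y_i), indices taken mod 3.
A→B: (-3)(2) − (-3)(-1) = -9
B→C: (-3)(2) − (-4)(2) = 2
C→A: (-4)(-1) − (-3)(2) = 10
Σ = 3
Area = |Σ|/2 = 1.5.
Net area = 15.5 − 1.5 = 14.

14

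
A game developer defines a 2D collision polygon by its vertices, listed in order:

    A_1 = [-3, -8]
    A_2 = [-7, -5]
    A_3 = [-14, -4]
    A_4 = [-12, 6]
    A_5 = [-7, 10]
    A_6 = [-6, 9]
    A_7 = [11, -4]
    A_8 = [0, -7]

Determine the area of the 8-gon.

234.5

Σ = (-41) + (-42) + (-132) + (-78) + (-3) + (-75) + (-77) + (-21) = -469
Area = |Σ|/2 = 234.5.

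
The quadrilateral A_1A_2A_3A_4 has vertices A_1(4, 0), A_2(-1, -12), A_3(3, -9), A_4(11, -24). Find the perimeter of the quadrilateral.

60

|A_1A_2| = √((-5)² + (-12)²) = √169 = 13
|A_2A_3| = √((4)² + (3)²) = √25 = 5
|A_3A_4| = √((8)² + (-15)²) = √289 = 17
|A_4A_1| = √((-7)² + (24)²) = √625 = 25
Perimeter = 13 + 5 + 17 + 25 = 60.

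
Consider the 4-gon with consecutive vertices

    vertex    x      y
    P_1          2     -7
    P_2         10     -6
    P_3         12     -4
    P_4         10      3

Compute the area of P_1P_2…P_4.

45

Σ = (58) + (32) + (76) + (-76) = 90
Area = |Σ|/2 = 45.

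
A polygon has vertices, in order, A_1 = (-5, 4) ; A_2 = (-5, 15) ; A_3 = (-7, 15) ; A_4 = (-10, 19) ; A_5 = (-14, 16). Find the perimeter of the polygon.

38

|A_1A_2| = √((0)² + (11)²) = √121 = 11
|A_2A_3| = √((-2)² + (0)²) = √4 = 2
|A_3A_4| = √((-3)² + (4)²) = √25 = 5
|A_4A_5| = √((-4)² + (-3)²) = √25 = 5
|A_5A_1| = √((9)² + (-12)²) = √225 = 15
Perimeter = 11 + 2 + 5 + 5 + 15 = 38.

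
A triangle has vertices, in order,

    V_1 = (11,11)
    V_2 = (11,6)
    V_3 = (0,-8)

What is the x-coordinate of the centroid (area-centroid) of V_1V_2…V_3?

22/3

Apply the shoelace formula. First the cross-terms c_i = x_i·y_{i+1} − x_{i+1}·y_i:
  -55, -88, 88  ⇒  2A = -55, A = -27.5.
Then Σ (x_i + x_{i+1})·c_i = -1210, so x̄ = -1210 / (6·(-27.5)) = 22/3.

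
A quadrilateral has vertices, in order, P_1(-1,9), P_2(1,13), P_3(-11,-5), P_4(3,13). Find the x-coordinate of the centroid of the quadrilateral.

Apply the surveyor's formula. First the cross-terms c_i = x_i·y_{i+1} − x_{i+1}·y_i:
  -22, 138, -128, 40  ⇒  2A = 28, A = 14.
Then Σ (x_i + x_{i+1})·c_i = -276, so x̄ = -276 / (6·14) = -23/7.

-23/7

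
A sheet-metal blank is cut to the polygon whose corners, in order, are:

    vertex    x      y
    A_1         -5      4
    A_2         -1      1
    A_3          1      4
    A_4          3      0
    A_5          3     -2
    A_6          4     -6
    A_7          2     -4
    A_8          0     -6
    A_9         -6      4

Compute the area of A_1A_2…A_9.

45

Apply the surveyor's formula: 2A = Σ (x_i·y_{i+1} − x_{i+1}·y_i), indices taken mod 9.
A_1→A_2: (-5)(1) − (-1)(4) = -1
A_2→A_3: (-1)(4) − (1)(1) = -5
A_3→A_4: (1)(0) − (3)(4) = -12
A_4→A_5: (3)(-2) − (3)(0) = -6
A_5→A_6: (3)(-6) − (4)(-2) = -10
A_6→A_7: (4)(-4) − (2)(-6) = -4
A_7→A_8: (2)(-6) − (0)(-4) = -12
A_8→A_9: (0)(4) − (-6)(-6) = -36
A_9→A_1: (-6)(4) − (-5)(4) = -4
Σ = -90
Area = |Σ|/2 = 45.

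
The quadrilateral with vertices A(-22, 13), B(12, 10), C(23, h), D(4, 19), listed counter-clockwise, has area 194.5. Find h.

The doubled signed area Σ (x_i y_{i+1} − x_{i+1} y_i) is linear in h.
With h=0 it equals 301; the coefficient of h is 8 (from the two edges through C).
So 8·h + 301 = 2·194.5 = 389 ⇒ h = 11.

11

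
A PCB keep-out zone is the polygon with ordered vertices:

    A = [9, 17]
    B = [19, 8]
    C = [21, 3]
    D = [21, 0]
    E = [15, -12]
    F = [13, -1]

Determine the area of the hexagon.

153

Cross-terms: -251, -111, -63, -252, 141, 230  ⇒  Σ = -306
Area = |Σ|/2 = 153.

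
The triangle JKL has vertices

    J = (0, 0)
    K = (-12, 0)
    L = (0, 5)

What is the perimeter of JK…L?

|JK| = √((-12)² + (0)²) = √144 = 12
|KL| = √((12)² + (5)²) = √169 = 13
|LJ| = √((0)² + (-5)²) = √25 = 5
Perimeter = 12 + 13 + 5 = 30.

30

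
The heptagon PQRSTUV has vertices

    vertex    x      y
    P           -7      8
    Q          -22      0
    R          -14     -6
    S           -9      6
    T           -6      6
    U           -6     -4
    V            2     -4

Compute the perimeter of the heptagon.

76

|PQ| = √((-15)² + (-8)²) = √289 = 17
|QR| = √((8)² + (-6)²) = √100 = 10
|RS| = √((5)² + (12)²) = √169 = 13
|ST| = √((3)² + (0)²) = √9 = 3
|TU| = √((0)² + (-10)²) = √100 = 10
|UV| = √((8)² + (0)²) = √64 = 8
|VP| = √((-9)² + (12)²) = √225 = 15
Perimeter = 17 + 10 + 13 + 3 + 10 + 8 + 15 = 76.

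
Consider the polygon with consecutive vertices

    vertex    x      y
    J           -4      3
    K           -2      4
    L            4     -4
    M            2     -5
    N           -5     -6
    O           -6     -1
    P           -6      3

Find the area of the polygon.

Apply Gauss's area formula: 2A = Σ (x_i·y_{i+1} − x_{i+1}·y_i), indices taken mod 7.
J→K: (-4)(4) − (-2)(3) = -10
K→L: (-2)(-4) − (4)(4) = -8
L→M: (4)(-5) − (2)(-4) = -12
M→N: (2)(-6) − (-5)(-5) = -37
N→O: (-5)(-1) − (-6)(-6) = -31
O→P: (-6)(3) − (-6)(-1) = -24
P→J: (-6)(3) − (-4)(3) = -6
Σ = -128
Area = |Σ|/2 = 64.

64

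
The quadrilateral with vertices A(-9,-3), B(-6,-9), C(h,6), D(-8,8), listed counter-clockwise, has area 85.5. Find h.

0

The doubled signed area Σ (x_i y_{i+1} − x_{i+1} y_i) is linear in h.
With h=0 it equals 171; the coefficient of h is 17 (from the two edges through C).
So 17·h + 171 = 2·85.5 = 171 ⇒ h = 0.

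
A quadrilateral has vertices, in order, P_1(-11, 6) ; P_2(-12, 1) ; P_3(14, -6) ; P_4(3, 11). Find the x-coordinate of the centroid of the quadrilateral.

35/86

Apply Gauss's area formula. First the cross-terms c_i = x_i·y_{i+1} − x_{i+1}·y_i:
  61, 58, 172, 139  ⇒  2A = 430, A = 215.
Then Σ (x_i + x_{i+1})·c_i = 525, so x̄ = 525 / (6·215) = 35/86.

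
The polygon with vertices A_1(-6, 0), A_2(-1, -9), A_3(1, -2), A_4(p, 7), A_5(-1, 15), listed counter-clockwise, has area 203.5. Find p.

14

Write out the shoelace sum; only the two edges meeting at A_4 involve p:
2·Area = [(1·7 − p·(-2)) + (p·15 − (-1)·7)] + 155
       = 17·p + 169 = 407
⇒ p = 14.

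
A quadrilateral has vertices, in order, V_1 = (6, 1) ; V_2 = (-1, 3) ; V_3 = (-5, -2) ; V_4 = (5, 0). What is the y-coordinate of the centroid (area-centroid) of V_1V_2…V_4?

Apply the shoelace formula. First the cross-terms c_i = x_i·y_{i+1} − x_{i+1}·y_i:
  19, 17, 10, 5  ⇒  2A = 51, A = 25.5.
Then Σ (y_i + y_{i+1})·c_i = 78, so ȳ = 78 / (6·25.5) = 26/51.

26/51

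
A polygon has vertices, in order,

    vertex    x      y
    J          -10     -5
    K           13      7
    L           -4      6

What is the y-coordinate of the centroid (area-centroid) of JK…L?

8/3

Apply the shoelace formula. First the cross-terms c_i = x_i·y_{i+1} − x_{i+1}·y_i:
  -5, 106, 80  ⇒  2A = 181, A = 90.5.
Then Σ (y_i + y_{i+1})·c_i = 1448, so ȳ = 1448 / (6·90.5) = 8/3.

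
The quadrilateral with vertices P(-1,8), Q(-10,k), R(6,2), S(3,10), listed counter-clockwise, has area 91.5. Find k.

-5

Write out the shoelace sum; only the two edges meeting at Q involve k:
2·Area = [((-1)·k − (-10)·8) + ((-10)·2 − 6·k)] + 88
       = -7·k + 148 = 183
⇒ k = -5.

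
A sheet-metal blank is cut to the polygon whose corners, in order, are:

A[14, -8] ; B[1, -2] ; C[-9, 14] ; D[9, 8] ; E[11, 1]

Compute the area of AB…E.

201.5

Cross-terms: -20, -4, -198, -79, -102  ⇒  Σ = -403
Area = |Σ|/2 = 201.5.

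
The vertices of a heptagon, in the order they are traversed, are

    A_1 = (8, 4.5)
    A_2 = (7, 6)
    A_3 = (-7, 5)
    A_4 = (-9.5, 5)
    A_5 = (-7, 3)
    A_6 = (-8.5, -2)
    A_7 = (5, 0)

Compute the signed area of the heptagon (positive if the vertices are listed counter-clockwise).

92.25

Apply the shoelace (surveyor's) formula: 2A = Σ (x_i·y_{i+1} − x_{i+1}·y_i), indices taken mod 7.
Cross-terms: 16.5, 77, 12.5, 6.5, 39.5, 10, 22.5  ⇒  Σ = 184.5
Signed area = Σ/2 = 92.25 (positive ⇒ counter-clockwise traversal).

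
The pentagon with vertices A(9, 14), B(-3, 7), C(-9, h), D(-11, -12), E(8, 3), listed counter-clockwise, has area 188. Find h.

-6

Write out the shoelace sum; only the two edges meeting at C involve h:
2·Area = [((-3)·h − (-9)·7) + ((-9)·(-12) − (-11)·h)] + 253
       = 8·h + 424 = 376
⇒ h = -6.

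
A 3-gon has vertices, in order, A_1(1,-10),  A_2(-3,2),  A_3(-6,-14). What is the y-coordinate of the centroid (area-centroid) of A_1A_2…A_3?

-22/3

Apply the shoelace (surveyor's) formula. First the cross-terms c_i = x_i·y_{i+1} − x_{i+1}·y_i:
  -28, 54, 74  ⇒  2A = 100, A = 50.
Then Σ (y_i + y_{i+1})·c_i = -2200, so ȳ = -2200 / (6·50) = -22/3.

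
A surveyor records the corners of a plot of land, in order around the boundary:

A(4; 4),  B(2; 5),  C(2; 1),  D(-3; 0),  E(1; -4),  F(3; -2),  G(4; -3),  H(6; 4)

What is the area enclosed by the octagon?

35

Apply the surveyor's formula: 2A = Σ (x_i·y_{i+1} − x_{i+1}·y_i), indices taken mod 8.
A→B: (4)(5) − (2)(4) = 12
B→C: (2)(1) − (2)(5) = -8
C→D: (2)(0) − (-3)(1) = 3
D→E: (-3)(-4) − (1)(0) = 12
E→F: (1)(-2) − (3)(-4) = 10
F→G: (3)(-3) − (4)(-2) = -1
G→H: (4)(4) − (6)(-3) = 34
H→A: (6)(4) − (4)(4) = 8
Σ = 70
Area = |Σ|/2 = 35.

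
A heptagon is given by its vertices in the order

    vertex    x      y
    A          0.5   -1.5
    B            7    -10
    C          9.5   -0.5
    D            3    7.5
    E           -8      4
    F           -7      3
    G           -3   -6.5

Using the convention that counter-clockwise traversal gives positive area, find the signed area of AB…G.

Apply the shoelace (surveyor's) formula: 2A = Σ (x_i·y_{i+1} − x_{i+1}·y_i), indices taken mod 7.
Σ = (5.5) + (91.5) + (72.75) + (72) + (4) + (54.5) + (7.75) = 308
Signed area = Σ/2 = 154 (positive ⇒ counter-clockwise traversal).

154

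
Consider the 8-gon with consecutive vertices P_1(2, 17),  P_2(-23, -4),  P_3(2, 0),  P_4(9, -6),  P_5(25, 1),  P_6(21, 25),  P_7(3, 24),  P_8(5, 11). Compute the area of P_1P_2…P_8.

773.5

P_1→P_2: (2)(-4) − (-23)(17) = 383
P_2→P_3: (-23)(0) − (2)(-4) = 8
P_3→P_4: (2)(-6) − (9)(0) = -12
P_4→P_5: (9)(1) − (25)(-6) = 159
P_5→P_6: (25)(25) − (21)(1) = 604
P_6→P_7: (21)(24) − (3)(25) = 429
P_7→P_8: (3)(11) − (5)(24) = -87
P_8→P_1: (5)(17) − (2)(11) = 63
Σ = 1547
Area = |Σ|/2 = 773.5.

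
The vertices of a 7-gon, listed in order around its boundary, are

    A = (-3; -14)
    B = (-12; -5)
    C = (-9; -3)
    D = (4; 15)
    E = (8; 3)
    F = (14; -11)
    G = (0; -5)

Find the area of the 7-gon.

304

Cross-terms: -153, -9, -123, -108, -130, -70, -15  ⇒  Σ = -608
Area = |Σ|/2 = 304.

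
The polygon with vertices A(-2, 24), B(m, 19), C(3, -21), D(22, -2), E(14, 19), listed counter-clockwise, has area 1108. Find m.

-23

The doubled signed area Σ (x_i y_{i+1} − x_{i+1} y_i) is linear in m.
With m=0 it equals 1181; the coefficient of m is -45 (from the two edges through B).
So -45·m + 1181 = 2·1108 = 2216 ⇒ m = -23.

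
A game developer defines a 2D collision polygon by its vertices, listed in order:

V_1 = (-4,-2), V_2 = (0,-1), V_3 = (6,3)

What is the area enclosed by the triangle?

Apply the surveyor's formula: 2A = Σ (x_i·y_{i+1} − x_{i+1}·y_i), indices taken mod 3.
Σ = (4) + (6) + (0) = 10
Area = |Σ|/2 = 5.

5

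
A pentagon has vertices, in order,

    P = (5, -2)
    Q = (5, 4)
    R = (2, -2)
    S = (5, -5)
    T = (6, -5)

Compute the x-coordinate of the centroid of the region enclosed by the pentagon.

Apply the surveyor's formula. First the cross-terms c_i = x_i·y_{i+1} − x_{i+1}·y_i:
  30, -18, 0, 5, 13  ⇒  2A = 30, A = 15.
Then Σ (x_i + x_{i+1})·c_i = 372, so x̄ = 372 / (6·15) = 62/15.

62/15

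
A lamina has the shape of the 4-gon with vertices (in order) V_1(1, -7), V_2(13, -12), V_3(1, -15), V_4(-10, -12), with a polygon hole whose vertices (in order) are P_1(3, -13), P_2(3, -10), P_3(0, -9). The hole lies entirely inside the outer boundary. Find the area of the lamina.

Outer boundary:
Cross-terms: 79, -183, -162, 82  ⇒  Σ = -184
Area = |Σ|/2 = 92.
Hole:
Apply Gauss's area formula: 2A = Σ (x_i·y_{i+1} − x_{i+1}·y_i), indices taken mod 3.
P_1→P_2: (3)(-10) − (3)(-13) = 9
P_2→P_3: (3)(-9) − (0)(-10) = -27
P_3→P_1: (0)(-13) − (3)(-9) = 27
Σ = 9
Area = |Σ|/2 = 4.5.
Net area = 92 − 4.5 = 87.5.

87.5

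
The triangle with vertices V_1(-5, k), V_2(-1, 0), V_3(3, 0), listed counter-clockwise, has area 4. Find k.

2

Write out the shoelace sum; only the two edges meeting at V_1 involve k:
2·Area = [(3·k − (-5)·0) + ((-5)·0 − (-1)·k)] + 0
       = 4·k + 0 = 8
⇒ k = 2.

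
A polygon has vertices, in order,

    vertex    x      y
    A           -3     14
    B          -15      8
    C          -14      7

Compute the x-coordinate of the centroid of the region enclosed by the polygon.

-32/3

Apply the surveyor's formula. First the cross-terms c_i = x_i·y_{i+1} − x_{i+1}·y_i:
  186, 7, -175  ⇒  2A = 18, A = 9.
Then Σ (x_i + x_{i+1})·c_i = -576, so x̄ = -576 / (6·9) = -32/3.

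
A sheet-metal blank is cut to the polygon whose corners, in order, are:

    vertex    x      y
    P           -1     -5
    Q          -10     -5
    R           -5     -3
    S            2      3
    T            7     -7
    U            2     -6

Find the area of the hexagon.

Σ = (-45) + (5) + (-9) + (-35) + (-28) + (-16) = -128
Area = |Σ|/2 = 64.

64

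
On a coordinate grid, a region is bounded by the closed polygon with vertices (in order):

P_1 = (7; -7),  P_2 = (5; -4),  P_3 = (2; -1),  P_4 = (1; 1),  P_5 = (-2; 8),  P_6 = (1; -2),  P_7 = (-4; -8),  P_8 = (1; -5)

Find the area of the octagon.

Cross-terms: 7, 3, 3, 10, -4, -16, 28, 28  ⇒  Σ = 59
Area = |Σ|/2 = 29.5.

29.5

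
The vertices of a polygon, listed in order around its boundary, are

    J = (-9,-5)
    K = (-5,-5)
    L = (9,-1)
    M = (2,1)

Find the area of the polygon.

Apply the surveyor's formula: 2A = Σ (x_i·y_{i+1} − x_{i+1}·y_i), indices taken mod 4.
Cross-terms: 20, 50, 11, -1  ⇒  Σ = 80
Area = |Σ|/2 = 40.

40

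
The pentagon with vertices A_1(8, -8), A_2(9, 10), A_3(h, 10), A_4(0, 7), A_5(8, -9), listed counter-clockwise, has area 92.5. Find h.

3

The doubled signed area Σ (x_i y_{i+1} − x_{i+1} y_i) is linear in h.
With h=0 it equals 194; the coefficient of h is -3 (from the two edges through A_3).
So -3·h + 194 = 2·92.5 = 185 ⇒ h = 3.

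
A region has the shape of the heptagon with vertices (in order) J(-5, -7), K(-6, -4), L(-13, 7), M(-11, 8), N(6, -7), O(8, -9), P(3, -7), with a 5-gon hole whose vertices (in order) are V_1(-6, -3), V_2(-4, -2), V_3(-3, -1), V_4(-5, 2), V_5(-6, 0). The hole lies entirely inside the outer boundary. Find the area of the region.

Outer boundary:
Σ = (-22) + (-94) + (-27) + (29) + (2) + (-29) + (-56) = -197
Area = |Σ|/2 = 98.5.
Hole:
Σ = (0) + (-2) + (-11) + (12) + (18) = 17
Area = |Σ|/2 = 8.5.
Net area = 98.5 − 8.5 = 90.

90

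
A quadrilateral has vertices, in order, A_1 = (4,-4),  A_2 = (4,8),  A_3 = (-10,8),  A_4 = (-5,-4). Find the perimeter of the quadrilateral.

|A_1A_2| = √((0)² + (12)²) = √144 = 12
|A_2A_3| = √((-14)² + (0)²) = √196 = 14
|A_3A_4| = √((5)² + (-12)²) = √169 = 13
|A_4A_1| = √((9)² + (0)²) = √81 = 9
Perimeter = 12 + 14 + 13 + 9 = 48.

48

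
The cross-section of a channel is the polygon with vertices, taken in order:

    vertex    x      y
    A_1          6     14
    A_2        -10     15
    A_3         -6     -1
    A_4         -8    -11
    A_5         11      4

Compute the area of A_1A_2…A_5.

Apply the shoelace (surveyor's) formula: 2A = Σ (x_i·y_{i+1} − x_{i+1}·y_i), indices taken mod 5.
Σ = (230) + (100) + (58) + (89) + (130) = 607
Area = |Σ|/2 = 303.5.

303.5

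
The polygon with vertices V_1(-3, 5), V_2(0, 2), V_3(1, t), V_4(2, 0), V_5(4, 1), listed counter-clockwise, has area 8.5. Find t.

The doubled signed area Σ (x_i y_{i+1} − x_{i+1} y_i) is linear in t.
With t=0 it equals 17; the coefficient of t is -2 (from the two edges through V_3).
So -2·t + 17 = 2·8.5 = 17 ⇒ t = 0.

0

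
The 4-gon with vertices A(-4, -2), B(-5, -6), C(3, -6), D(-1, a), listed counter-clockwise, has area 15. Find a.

Write out the shoelace sum; only the two edges meeting at D involve a:
2·Area = [(3·a − (-1)·(-6)) + ((-1)·(-2) − (-4)·a)] + 62
       = 7·a + 58 = 30
⇒ a = -4.

-4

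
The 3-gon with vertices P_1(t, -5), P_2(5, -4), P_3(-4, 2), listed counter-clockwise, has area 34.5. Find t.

Write out the shoelace sum; only the two edges meeting at P_1 involve t:
2·Area = [((-4)·(-5) − t·2) + (t·(-4) − 5·(-5))] + -6
       = -6·t + 39 = 69
⇒ t = -5.

-5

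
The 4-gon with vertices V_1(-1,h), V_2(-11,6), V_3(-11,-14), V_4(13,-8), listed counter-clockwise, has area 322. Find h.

Write out the shoelace sum; only the two edges meeting at V_1 involve h:
2·Area = [(13·h − (-1)·(-8)) + ((-1)·6 − (-11)·h)] + 490
       = 24·h + 476 = 644
⇒ h = 7.

7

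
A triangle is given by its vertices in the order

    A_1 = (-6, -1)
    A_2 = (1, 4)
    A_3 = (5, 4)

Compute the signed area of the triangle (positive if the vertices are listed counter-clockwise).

-10

Cross-terms: -23, -16, 19  ⇒  Σ = -20
Signed area = Σ/2 = -10 (negative ⇒ clockwise traversal).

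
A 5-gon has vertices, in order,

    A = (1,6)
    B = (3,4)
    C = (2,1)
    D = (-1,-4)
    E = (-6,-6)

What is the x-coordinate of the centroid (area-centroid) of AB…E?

-94/111

Apply the shoelace (surveyor's) formula. First the cross-terms c_i = x_i·y_{i+1} − x_{i+1}·y_i:
  -14, -5, -7, -18, -30  ⇒  2A = -74, A = -37.
Then Σ (x_i + x_{i+1})·c_i = 188, so x̄ = 188 / (6·(-37)) = -94/111.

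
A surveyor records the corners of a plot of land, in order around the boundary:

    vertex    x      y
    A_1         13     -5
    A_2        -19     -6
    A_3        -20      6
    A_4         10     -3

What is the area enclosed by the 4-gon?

209

Cross-terms: -173, -234, 0, -11  ⇒  Σ = -418
Area = |Σ|/2 = 209.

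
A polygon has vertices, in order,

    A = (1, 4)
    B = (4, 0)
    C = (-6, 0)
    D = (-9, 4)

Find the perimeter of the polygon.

|AB| = √((3)² + (-4)²) = √25 = 5
|BC| = √((-10)² + (0)²) = √100 = 10
|CD| = √((-3)² + (4)²) = √25 = 5
|DA| = √((10)² + (0)²) = √100 = 10
Perimeter = 5 + 10 + 5 + 10 = 30.

30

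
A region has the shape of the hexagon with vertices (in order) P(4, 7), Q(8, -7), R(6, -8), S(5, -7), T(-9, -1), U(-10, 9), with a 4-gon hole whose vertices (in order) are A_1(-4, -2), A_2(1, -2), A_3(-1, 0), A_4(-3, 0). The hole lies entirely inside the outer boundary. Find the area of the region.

Outer boundary:
P→Q: (4)(-7) − (8)(7) = -84
Q→R: (8)(-8) − (6)(-7) = -22
R→S: (6)(-7) − (5)(-8) = -2
S→T: (5)(-1) − (-9)(-7) = -68
T→U: (-9)(9) − (-10)(-1) = -91
U→P: (-10)(7) − (4)(9) = -106
Σ = -373
Area = |Σ|/2 = 186.5.
Hole:
Apply Gauss's area formula: 2A = Σ (x_i·y_{i+1} − x_{i+1}·y_i), indices taken mod 4.
Cross-terms: 10, -2, 0, 6  ⇒  Σ = 14
Area = |Σ|/2 = 7.
Net area = 186.5 − 7 = 179.5.

179.5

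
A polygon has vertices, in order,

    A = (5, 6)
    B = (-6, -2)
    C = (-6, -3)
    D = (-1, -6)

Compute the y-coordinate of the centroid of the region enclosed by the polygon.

Apply the shoelace (surveyor's) formula. First the cross-terms c_i = x_i·y_{i+1} − x_{i+1}·y_i:
  26, 6, 33, 24  ⇒  2A = 89, A = 44.5.
Then Σ (y_i + y_{i+1})·c_i = -223, so ȳ = -223 / (6·44.5) = -223/267.

-223/267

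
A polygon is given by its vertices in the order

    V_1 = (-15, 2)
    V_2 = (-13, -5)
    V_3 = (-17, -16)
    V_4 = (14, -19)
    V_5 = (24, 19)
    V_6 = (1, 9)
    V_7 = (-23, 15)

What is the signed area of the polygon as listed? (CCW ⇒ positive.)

1045.5

Cross-terms: 101, 123, 547, 722, 197, 222, 179  ⇒  Σ = 2091
Signed area = Σ/2 = 1045.5 (positive ⇒ counter-clockwise traversal).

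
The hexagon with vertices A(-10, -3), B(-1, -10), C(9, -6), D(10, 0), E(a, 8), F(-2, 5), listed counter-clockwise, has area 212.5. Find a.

4

The doubled signed area Σ (x_i y_{i+1} − x_{i+1} y_i) is linear in a.
With a=0 it equals 405; the coefficient of a is 5 (from the two edges through E).
So 5·a + 405 = 2·212.5 = 425 ⇒ a = 4.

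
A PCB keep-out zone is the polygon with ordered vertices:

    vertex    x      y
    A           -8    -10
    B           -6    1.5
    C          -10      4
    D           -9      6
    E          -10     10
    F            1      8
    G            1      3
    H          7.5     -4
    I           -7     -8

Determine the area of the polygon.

169.25

Cross-terms: -72, -9, -24, -30, -90, -5, -26.5, -88, 6  ⇒  Σ = -338.5
Area = |Σ|/2 = 169.25.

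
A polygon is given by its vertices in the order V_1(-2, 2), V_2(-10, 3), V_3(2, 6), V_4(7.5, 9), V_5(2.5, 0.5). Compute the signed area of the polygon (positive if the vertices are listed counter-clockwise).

Apply the surveyor's formula: 2A = Σ (x_i·y_{i+1} − x_{i+1}·y_i), indices taken mod 5.
V_1→V_2: (-2)(3) − (-10)(2) = 14
V_2→V_3: (-10)(6) − (2)(3) = -66
V_3→V_4: (2)(9) − (7.5)(6) = -27
V_4→V_5: (7.5)(0.5) − (2.5)(9) = -18.75
V_5→V_1: (2.5)(2) − (-2)(0.5) = 6
Σ = -91.75
Signed area = Σ/2 = -45.875 (negative ⇒ clockwise traversal).

-45.875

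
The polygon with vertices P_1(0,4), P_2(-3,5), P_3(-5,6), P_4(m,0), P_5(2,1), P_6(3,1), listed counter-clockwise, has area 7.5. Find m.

Write out the shoelace sum; only the two edges meeting at P_4 involve m:
2·Area = [((-5)·0 − m·6) + (m·1 − 2·0)] + 30
       = -5·m + 30 = 15
⇒ m = 3.

3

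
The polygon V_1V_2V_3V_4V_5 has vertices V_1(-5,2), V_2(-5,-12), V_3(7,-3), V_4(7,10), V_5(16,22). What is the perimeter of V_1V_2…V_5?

86

|V_1V_2| = √((0)² + (-14)²) = √196 = 14
|V_2V_3| = √((12)² + (9)²) = √225 = 15
|V_3V_4| = √((0)² + (13)²) = √169 = 13
|V_4V_5| = √((9)² + (12)²) = √225 = 15
|V_5V_1| = √((-21)² + (-20)²) = √841 = 29
Perimeter = 14 + 15 + 13 + 15 + 29 = 86.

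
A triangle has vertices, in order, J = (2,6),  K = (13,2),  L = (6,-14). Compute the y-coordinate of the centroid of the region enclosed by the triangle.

-2

Apply the surveyor's formula. First the cross-terms c_i = x_i·y_{i+1} − x_{i+1}·y_i:
  -74, -194, 64  ⇒  2A = -204, A = -102.
Then Σ (y_i + y_{i+1})·c_i = 1224, so ȳ = 1224 / (6·(-102)) = -2.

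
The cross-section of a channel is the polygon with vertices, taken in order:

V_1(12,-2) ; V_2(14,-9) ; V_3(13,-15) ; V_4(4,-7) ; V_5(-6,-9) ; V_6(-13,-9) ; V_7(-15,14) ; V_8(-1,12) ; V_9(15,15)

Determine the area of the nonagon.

V_1→V_2: (12)(-9) − (14)(-2) = -80
V_2→V_3: (14)(-15) − (13)(-9) = -93
V_3→V_4: (13)(-7) − (4)(-15) = -31
V_4→V_5: (4)(-9) − (-6)(-7) = -78
V_5→V_6: (-6)(-9) − (-13)(-9) = -63
V_6→V_7: (-13)(14) − (-15)(-9) = -317
V_7→V_8: (-15)(12) − (-1)(14) = -166
V_8→V_9: (-1)(15) − (15)(12) = -195
V_9→V_1: (15)(-2) − (12)(15) = -210
Σ = -1233
Area = |Σ|/2 = 616.5.

616.5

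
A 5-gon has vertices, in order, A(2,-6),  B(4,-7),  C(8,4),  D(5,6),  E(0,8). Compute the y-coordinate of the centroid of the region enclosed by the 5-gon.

77/67

Apply the shoelace formula. First the cross-terms c_i = x_i·y_{i+1} − x_{i+1}·y_i:
  10, 72, 28, 40, -16  ⇒  2A = 134, A = 67.
Then Σ (y_i + y_{i+1})·c_i = 462, so ȳ = 462 / (6·67) = 77/67.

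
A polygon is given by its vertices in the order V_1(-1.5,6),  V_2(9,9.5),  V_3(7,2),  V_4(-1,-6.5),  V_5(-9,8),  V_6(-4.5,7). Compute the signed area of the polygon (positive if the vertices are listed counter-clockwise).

-135.125

Apply the shoelace (surveyor's) formula: 2A = Σ (x_i·y_{i+1} − x_{i+1}·y_i), indices taken mod 6.
Σ = (-68.25) + (-48.5) + (-43.5) + (-66.5) + (-27) + (-16.5) = -270.25
Signed area = Σ/2 = -135.125 (negative ⇒ clockwise traversal).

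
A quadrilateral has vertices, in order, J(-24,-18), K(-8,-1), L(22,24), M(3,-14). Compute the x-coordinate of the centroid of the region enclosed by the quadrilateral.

-5/106

Apply the shoelace formula. First the cross-terms c_i = x_i·y_{i+1} − x_{i+1}·y_i:
  -120, -170, -380, -390  ⇒  2A = -1060, A = -530.
Then Σ (x_i + x_{i+1})·c_i = 150, so x̄ = 150 / (6·(-530)) = -5/106.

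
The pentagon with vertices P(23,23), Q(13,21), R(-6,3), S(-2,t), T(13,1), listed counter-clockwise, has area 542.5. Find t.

Write out the shoelace sum; only the two edges meeting at S involve t:
2·Area = [((-6)·t − (-2)·3) + ((-2)·1 − 13·t)] + 625
       = -19·t + 629 = 1085
⇒ t = -24.

-24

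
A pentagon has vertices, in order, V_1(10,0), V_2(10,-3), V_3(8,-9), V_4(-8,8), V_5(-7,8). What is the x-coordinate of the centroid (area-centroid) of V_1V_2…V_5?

Apply the shoelace formula. First the cross-terms c_i = x_i·y_{i+1} − x_{i+1}·y_i:
  -30, -66, -8, -8, -80  ⇒  2A = -192, A = -96.
Then Σ (x_i + x_{i+1})·c_i = -1908, so x̄ = -1908 / (6·(-96)) = 3.3125.

3.3125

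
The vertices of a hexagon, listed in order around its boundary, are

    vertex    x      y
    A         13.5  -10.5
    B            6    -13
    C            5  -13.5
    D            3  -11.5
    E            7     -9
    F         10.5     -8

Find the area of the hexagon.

Apply Gauss's area formula: 2A = Σ (x_i·y_{i+1} − x_{i+1}·y_i), indices taken mod 6.
Σ = (-112.5) + (-16) + (-17) + (53.5) + (38.5) + (-2.25) = -55.75
Area = |Σ|/2 = 27.875.

27.875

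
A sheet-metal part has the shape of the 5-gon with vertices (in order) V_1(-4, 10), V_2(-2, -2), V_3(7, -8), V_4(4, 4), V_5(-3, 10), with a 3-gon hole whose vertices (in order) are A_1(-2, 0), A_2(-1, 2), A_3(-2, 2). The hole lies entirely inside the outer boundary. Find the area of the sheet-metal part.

Outer boundary:
V_1→V_2: (-4)(-2) − (-2)(10) = 28
V_2→V_3: (-2)(-8) − (7)(-2) = 30
V_3→V_4: (7)(4) − (4)(-8) = 60
V_4→V_5: (4)(10) − (-3)(4) = 52
V_5→V_1: (-3)(10) − (-4)(10) = 10
Σ = 180
Area = |Σ|/2 = 90.
Hole:
Apply the surveyor's formula: 2A = Σ (x_i·y_{i+1} − x_{i+1}·y_i), indices taken mod 3.
Σ = (-4) + (2) + (4) = 2
Area = |Σ|/2 = 1.
Net area = 90 − 1 = 89.

89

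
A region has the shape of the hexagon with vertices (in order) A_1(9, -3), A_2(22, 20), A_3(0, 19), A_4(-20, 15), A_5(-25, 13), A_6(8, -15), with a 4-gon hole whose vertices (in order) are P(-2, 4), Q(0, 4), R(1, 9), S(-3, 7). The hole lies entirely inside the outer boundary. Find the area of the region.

Outer boundary:
Cross-terms: 246, 418, 380, 115, 271, 111  ⇒  Σ = 1541
Area = |Σ|/2 = 770.5.
Hole:
Apply the surveyor's formula: 2A = Σ (x_i·y_{i+1} − x_{i+1}·y_i), indices taken mod 4.
P→Q: (-2)(4) − (0)(4) = -8
Q→R: (0)(9) − (1)(4) = -4
R→S: (1)(7) − (-3)(9) = 34
S→P: (-3)(4) − (-2)(7) = 2
Σ = 24
Area = |Σ|/2 = 12.
Net area = 770.5 − 12 = 758.5.

758.5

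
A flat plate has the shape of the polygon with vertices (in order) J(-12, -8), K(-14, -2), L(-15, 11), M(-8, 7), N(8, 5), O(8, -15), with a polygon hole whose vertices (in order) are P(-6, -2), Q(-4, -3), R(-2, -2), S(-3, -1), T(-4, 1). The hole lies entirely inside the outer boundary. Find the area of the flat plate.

387

Outer boundary:
Cross-terms: -88, -184, -17, -96, -160, -244  ⇒  Σ = -789
Area = |Σ|/2 = 394.5.
Hole:
Apply the surveyor's formula: 2A = Σ (x_i·y_{i+1} − x_{i+1}·y_i), indices taken mod 5.
Cross-terms: 10, 2, -4, -7, 14  ⇒  Σ = 15
Area = |Σ|/2 = 7.5.
Net area = 394.5 − 7.5 = 387.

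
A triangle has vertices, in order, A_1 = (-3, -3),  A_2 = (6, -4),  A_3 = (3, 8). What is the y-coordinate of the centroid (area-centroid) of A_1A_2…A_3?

1/3

Apply the shoelace (surveyor's) formula. First the cross-terms c_i = x_i·y_{i+1} − x_{i+1}·y_i:
  30, 60, 15  ⇒  2A = 105, A = 52.5.
Then Σ (y_i + y_{i+1})·c_i = 105, so ȳ = 105 / (6·52.5) = 1/3.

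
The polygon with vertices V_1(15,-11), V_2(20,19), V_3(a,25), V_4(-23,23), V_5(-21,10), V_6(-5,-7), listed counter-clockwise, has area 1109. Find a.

Write out the shoelace sum; only the two edges meeting at V_3 involve a:
2·Area = [(20·25 − a·19) + (a·23 − (-23)·25)] + 1115
       = 4·a + 2190 = 2218
⇒ a = 7.

7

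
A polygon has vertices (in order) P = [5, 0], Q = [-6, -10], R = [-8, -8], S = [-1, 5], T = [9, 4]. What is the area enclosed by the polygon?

Apply the shoelace formula: 2A = Σ (x_i·y_{i+1} − x_{i+1}·y_i), indices taken mod 5.
Σ = (-50) + (-32) + (-48) + (-49) + (-20) = -199
Area = |Σ|/2 = 99.5.

99.5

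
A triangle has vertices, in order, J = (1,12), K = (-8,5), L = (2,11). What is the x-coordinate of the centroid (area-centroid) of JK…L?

-5/3

Apply the shoelace (surveyor's) formula. First the cross-terms c_i = x_i·y_{i+1} − x_{i+1}·y_i:
  101, -98, 13  ⇒  2A = 16, A = 8.
Then Σ (x_i + x_{i+1})·c_i = -80, so x̄ = -80 / (6·8) = -5/3.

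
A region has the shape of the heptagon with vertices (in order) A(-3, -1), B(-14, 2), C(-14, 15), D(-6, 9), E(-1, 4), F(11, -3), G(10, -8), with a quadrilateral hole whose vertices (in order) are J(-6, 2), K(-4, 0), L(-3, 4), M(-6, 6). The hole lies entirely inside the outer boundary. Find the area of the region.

182

Outer boundary:
Apply the shoelace formula: 2A = Σ (x_i·y_{i+1} − x_{i+1}·y_i), indices taken mod 7.
Σ = (-20) + (-182) + (-36) + (-15) + (-41) + (-58) + (-34) = -386
Area = |Σ|/2 = 193.
Hole:
Apply Gauss's area formula: 2A = Σ (x_i·y_{i+1} − x_{i+1}·y_i), indices taken mod 4.
Σ = (8) + (-16) + (6) + (24) = 22
Area = |Σ|/2 = 11.
Net area = 193 − 11 = 182.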